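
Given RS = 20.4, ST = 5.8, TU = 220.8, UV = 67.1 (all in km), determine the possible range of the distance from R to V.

The maximum is all hops collinear in one direction: 20.4 + 5.8 + 220.8 + 67.1 = 314.1.
The longest hop is 220.8; the others sum to 93.3. Folding the others back against it leaves at least 220.8 − 93.3 = 127.5.

127.5 ≤ RV ≤ 314.1 km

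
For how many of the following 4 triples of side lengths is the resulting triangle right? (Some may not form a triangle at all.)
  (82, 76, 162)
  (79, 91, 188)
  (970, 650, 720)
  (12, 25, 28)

(82,76,162): 76+82 ≤ 162, not a triangle
(79,91,188): 79+91 ≤ 188, not a triangle
(970,650,720): 650²+720² = 940900 = 970² → right
(12,25,28): 12²+25² = 769 < 784 = 28² → obtuse
1 of the 4 is right.

1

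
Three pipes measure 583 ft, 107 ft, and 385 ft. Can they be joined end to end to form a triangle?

The longest side is 583, but the other two sum to only 492.
492 < 583, so the triangle inequality fails.

No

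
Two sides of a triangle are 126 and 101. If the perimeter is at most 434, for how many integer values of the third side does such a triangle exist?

Triangle inequality: 25 < x < 227. Perimeter ≤ 434 gives x ≤ 434 − 126 − 101 = 207.
So 25 < x ≤ 207; integers 26 through 207: 182 values.

182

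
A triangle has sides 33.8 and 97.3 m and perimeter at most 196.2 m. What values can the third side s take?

Triangle inequality alone gives 63.5 < s < 131.1.
The perimeter condition gives s ≤ 196.2 − 33.8 − 97.3 = 65.1.
Intersecting the two: 63.5 < s ≤ 65.1.

63.5 < s ≤ 65.1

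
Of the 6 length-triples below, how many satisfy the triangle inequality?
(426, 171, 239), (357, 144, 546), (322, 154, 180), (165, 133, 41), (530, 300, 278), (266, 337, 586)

4

(171,239,426): 171+239 ≤ 426 → not valid
(144,357,546): 144+357 ≤ 546 → not valid
(154,180,322): 154+180 > 322 → valid
(41,133,165): 41+133 > 165 → valid
(278,300,530): 278+300 > 530 → valid
(266,337,586): 266+337 > 586 → valid
4 of the 6 triples form a triangle.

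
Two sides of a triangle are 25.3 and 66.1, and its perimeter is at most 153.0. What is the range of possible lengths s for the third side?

Triangle inequality alone gives 40.8 < s < 91.4.
The perimeter condition gives s ≤ 153.0 − 25.3 − 66.1 = 61.6.
Intersecting the two: 40.8 < s ≤ 61.6.

40.8 < s ≤ 61.6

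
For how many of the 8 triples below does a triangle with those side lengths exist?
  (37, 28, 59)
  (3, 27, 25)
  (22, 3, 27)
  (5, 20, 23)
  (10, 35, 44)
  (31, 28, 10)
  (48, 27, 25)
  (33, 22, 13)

7

(28,37,59): 28+37 > 59 → valid
(3,25,27): 3+25 > 27 → valid
(3,22,27): 3+22 ≤ 27 → not valid
(5,20,23): 5+20 > 23 → valid
(10,35,44): 10+35 > 44 → valid
(10,28,31): 10+28 > 31 → valid
(25,27,48): 25+27 > 48 → valid
(13,22,33): 13+22 > 33 → valid
7 of the 8 triples form a triangle.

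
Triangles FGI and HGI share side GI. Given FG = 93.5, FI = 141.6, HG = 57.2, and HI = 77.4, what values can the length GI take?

From triangle FGI: |93.5 − 141.6| < GI < 93.5 + 141.6, i.e. 48.1 < GI < 235.1.
From triangle HGI: 20.2 < GI < 134.6.
Both must hold, so GI lies in the intersection.

48.1 < GI < 134.6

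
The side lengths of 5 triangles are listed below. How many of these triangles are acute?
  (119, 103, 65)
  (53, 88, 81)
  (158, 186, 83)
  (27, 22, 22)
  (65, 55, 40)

4

(119,103,65): 65²+103² = 14834 > 14161 = 119² → acute
(53,88,81): 53²+81² = 9370 > 7744 = 88² → acute
(158,186,83): 83²+158² = 31853 < 34596 = 186² → obtuse
(27,22,22): 22²+22² = 968 > 729 = 27² → acute
(65,55,40): 40²+55² = 4625 > 4225 = 65² → acute
4 of the 5 are acute.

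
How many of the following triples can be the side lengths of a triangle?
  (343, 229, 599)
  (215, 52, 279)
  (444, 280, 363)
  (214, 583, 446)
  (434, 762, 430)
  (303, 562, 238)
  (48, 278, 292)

4

(229,343,599): 229+343 ≤ 599 → not valid
(52,215,279): 52+215 ≤ 279 → not valid
(280,363,444): 280+363 > 444 → valid
(214,446,583): 214+446 > 583 → valid
(430,434,762): 430+434 > 762 → valid
(238,303,562): 238+303 ≤ 562 → not valid
(48,278,292): 48+278 > 292 → valid
4 of the 7 triples form a triangle.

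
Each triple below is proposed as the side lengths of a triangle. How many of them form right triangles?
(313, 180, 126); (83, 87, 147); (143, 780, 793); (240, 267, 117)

2

(313,180,126): 126+180 ≤ 313, not a triangle
(83,87,147): 83²+87² = 14458 < 21609 = 147² → obtuse
(143,780,793): 143²+780² = 628849 = 793² → right
(240,267,117): 117²+240² = 71289 = 267² → right
2 of the 4 are right.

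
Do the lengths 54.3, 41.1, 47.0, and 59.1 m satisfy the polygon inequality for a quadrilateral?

A quadrilateral exists iff every side is shorter than the sum of the others — equivalently, the longest side is less than the sum of the rest.
Longest side 59.1 < 142.4 (sum of the remaining 3), so yes.

Yes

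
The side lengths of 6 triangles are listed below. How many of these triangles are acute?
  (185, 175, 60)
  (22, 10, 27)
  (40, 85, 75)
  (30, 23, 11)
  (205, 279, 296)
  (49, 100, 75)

(185,175,60): 60²+175² = 34225 = 185² → right
(22,10,27): 10²+22² = 584 < 729 = 27² → obtuse
(40,85,75): 40²+75² = 7225 = 85² → right
(30,23,11): 11²+23² = 650 < 900 = 30² → obtuse
(205,279,296): 205²+279² = 119866 > 87616 = 296² → acute
(49,100,75): 49²+75² = 8026 < 10000 = 100² → obtuse
1 of the 6 is acute.

1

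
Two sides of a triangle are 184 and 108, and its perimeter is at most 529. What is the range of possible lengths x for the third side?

Triangle inequality alone gives 76 < x < 292.
The perimeter condition gives x ≤ 529 − 184 − 108 = 237.
Intersecting the two: 76 < x ≤ 237.

76 < x ≤ 237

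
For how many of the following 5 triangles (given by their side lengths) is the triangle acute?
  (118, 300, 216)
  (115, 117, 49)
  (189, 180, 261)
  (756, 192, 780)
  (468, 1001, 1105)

(118,300,216): 118²+216² = 60580 < 90000 = 300² → obtuse
(115,117,49): 49²+115² = 15626 > 13689 = 117² → acute
(189,180,261): 180²+189² = 68121 = 261² → right
(756,192,780): 192²+756² = 608400 = 780² → right
(468,1001,1105): 468²+1001² = 1221025 = 1105² → right
1 of the 5 is acute.

1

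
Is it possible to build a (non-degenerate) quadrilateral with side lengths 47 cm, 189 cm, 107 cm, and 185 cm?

A quadrilateral exists iff every side is shorter than the sum of the others — equivalently, the longest side is less than the sum of the rest.
Longest side 189 < 339 (sum of the remaining 3), so yes.

Yes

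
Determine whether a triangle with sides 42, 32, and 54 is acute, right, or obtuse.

Compare the square of the longest side to the sum of squares of the other two: 32² + 42² = 2788 < 2916 = 54².

obtuse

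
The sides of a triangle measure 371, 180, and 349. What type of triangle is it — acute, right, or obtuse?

Compare the square of the longest side to the sum of squares of the other two: 180² + 349² = 154201 > 137641 = 371².

acute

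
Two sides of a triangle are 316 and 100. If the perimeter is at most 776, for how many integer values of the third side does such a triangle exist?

Triangle inequality: 216 < x < 416. Perimeter ≤ 776 gives x ≤ 776 − 316 − 100 = 360.
So 216 < x ≤ 360; integers 217 through 360: 144 values.

144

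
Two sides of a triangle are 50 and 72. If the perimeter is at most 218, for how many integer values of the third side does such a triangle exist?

Triangle inequality: 22 < x < 122. Perimeter ≤ 218 gives x ≤ 218 − 50 − 72 = 96.
So 22 < x ≤ 96; integers 23 through 96: 74 values.

74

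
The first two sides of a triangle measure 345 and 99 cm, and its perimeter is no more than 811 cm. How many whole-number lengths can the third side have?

121

Triangle inequality: 246 < x < 444. Perimeter ≤ 811 gives x ≤ 811 − 345 − 99 = 367.
So 246 < x ≤ 367; integers 247 through 367: 121 values.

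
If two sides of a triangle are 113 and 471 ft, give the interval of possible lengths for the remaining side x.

By the triangle inequality, x must be less than 113 + 471 = 584 and greater than |113 − 471| = 358.

358 < x < 584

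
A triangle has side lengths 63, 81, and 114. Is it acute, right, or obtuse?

Compare the square of the longest side to the sum of squares of the other two: 63² + 81² = 10530 < 12996 = 114².

obtuse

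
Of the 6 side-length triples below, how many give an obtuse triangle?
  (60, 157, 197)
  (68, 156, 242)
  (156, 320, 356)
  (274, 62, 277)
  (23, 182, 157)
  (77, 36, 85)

1

(60,157,197): 60²+157² = 28249 < 38809 = 197² → obtuse
(68,156,242): 68+156 ≤ 242, not a triangle
(156,320,356): 156²+320² = 126736 = 356² → right
(274,62,277): 62²+274² = 78920 > 76729 = 277² → acute
(23,182,157): 23+157 ≤ 182, not a triangle
(77,36,85): 36²+77² = 7225 = 85² → right
1 of the 6 is obtuse.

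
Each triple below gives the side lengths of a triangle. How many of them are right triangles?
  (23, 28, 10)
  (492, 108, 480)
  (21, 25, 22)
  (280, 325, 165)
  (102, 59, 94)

(23,28,10): 10²+23² = 629 < 784 = 28² → obtuse
(492,108,480): 108²+480² = 242064 = 492² → right
(21,25,22): 21²+22² = 925 > 625 = 25² → acute
(280,325,165): 165²+280² = 105625 = 325² → right
(102,59,94): 59²+94² = 12317 > 10404 = 102² → acute
2 of the 5 are right.

2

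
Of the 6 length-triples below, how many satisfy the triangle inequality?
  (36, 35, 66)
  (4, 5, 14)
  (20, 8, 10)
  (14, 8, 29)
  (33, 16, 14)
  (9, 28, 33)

(35,36,66): 35+36 > 66 → valid
(4,5,14): 4+5 ≤ 14 → not valid
(8,10,20): 8+10 ≤ 20 → not valid
(8,14,29): 8+14 ≤ 29 → not valid
(14,16,33): 14+16 ≤ 33 → not valid
(9,28,33): 9+28 > 33 → valid
2 of the 6 triples form a triangle.

2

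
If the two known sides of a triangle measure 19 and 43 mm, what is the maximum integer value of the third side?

61

The third side must be strictly less than 19 + 43 = 62.
The largest integer below 62 is 61.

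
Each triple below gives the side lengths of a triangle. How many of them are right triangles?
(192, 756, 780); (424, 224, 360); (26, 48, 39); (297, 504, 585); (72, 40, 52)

3

(192,756,780): 192²+756² = 608400 = 780² → right
(424,224,360): 224²+360² = 179776 = 424² → right
(26,48,39): 26²+39² = 2197 < 2304 = 48² → obtuse
(297,504,585): 297²+504² = 342225 = 585² → right
(72,40,52): 40²+52² = 4304 < 5184 = 72² → obtuse
3 of the 5 are right.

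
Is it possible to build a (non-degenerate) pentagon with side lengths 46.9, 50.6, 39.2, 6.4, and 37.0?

A pentagon exists iff every side is shorter than the sum of the others — equivalently, the longest side is less than the sum of the rest.
Longest side 50.6 < 129.5 (sum of the remaining 4), so yes.

Yes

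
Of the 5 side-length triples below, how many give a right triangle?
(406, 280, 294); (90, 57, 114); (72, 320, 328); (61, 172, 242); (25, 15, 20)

(406,280,294): 280²+294² = 164836 = 406² → right
(90,57,114): 57²+90² = 11349 < 12996 = 114² → obtuse
(72,320,328): 72²+320² = 107584 = 328² → right
(61,172,242): 61+172 ≤ 242, not a triangle
(25,15,20): 15²+20² = 625 = 25² → right
3 of the 5 are right.

3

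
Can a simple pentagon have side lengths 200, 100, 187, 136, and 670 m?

No

For a pentagon, each side must be shorter than the sum of the others.
Here the longest side is 670, but the remaining 4 sides sum to only 623.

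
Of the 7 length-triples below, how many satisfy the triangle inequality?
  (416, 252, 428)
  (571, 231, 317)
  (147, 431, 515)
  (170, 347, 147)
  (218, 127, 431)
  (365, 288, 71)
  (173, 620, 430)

2

(252,416,428): 252+416 > 428 → valid
(231,317,571): 231+317 ≤ 571 → not valid
(147,431,515): 147+431 > 515 → valid
(147,170,347): 147+170 ≤ 347 → not valid
(127,218,431): 127+218 ≤ 431 → not valid
(71,288,365): 71+288 ≤ 365 → not valid
(173,430,620): 173+430 ≤ 620 → not valid
2 of the 7 triples form a triangle.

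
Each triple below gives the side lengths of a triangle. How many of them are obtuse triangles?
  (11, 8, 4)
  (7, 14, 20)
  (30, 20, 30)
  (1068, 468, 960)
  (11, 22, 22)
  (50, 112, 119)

(11,8,4): 4²+8² = 80 < 121 = 11² → obtuse
(7,14,20): 7²+14² = 245 < 400 = 20² → obtuse
(30,20,30): 20²+30² = 1300 > 900 = 30² → acute
(1068,468,960): 468²+960² = 1140624 = 1068² → right
(11,22,22): 11²+22² = 605 > 484 = 22² → acute
(50,112,119): 50²+112² = 15044 > 14161 = 119² → acute
2 of the 6 are obtuse.

2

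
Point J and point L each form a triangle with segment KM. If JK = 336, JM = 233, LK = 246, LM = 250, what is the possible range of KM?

From triangle JKM: |336 − 233| < KM < 336 + 233, i.e. 103 < KM < 569.
From triangle LKM: 4 < KM < 496.
Both must hold, so KM lies in the intersection.

103 < KM < 496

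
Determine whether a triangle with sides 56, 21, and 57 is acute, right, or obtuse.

acute

Compare the square of the longest side to the sum of squares of the other two: 21² + 56² = 3577 > 3249 = 57².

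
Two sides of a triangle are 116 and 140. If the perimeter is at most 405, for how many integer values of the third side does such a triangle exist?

125

Triangle inequality: 24 < x < 256. Perimeter ≤ 405 gives x ≤ 405 − 116 − 140 = 149.
So 24 < x ≤ 149; integers 25 through 149: 125 values.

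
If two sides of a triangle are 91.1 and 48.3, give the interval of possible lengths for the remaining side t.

42.8 < t < 139.4

By the triangle inequality, t must be less than 91.1 + 48.3 = 139.4 and greater than |91.1 − 48.3| = 42.8.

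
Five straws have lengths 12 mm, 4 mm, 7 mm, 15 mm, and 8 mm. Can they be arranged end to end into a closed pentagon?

Yes

A pentagon exists iff every side is shorter than the sum of the others — equivalently, the longest side is less than the sum of the rest.
Longest side 15 < 31 (sum of the remaining 4), so yes.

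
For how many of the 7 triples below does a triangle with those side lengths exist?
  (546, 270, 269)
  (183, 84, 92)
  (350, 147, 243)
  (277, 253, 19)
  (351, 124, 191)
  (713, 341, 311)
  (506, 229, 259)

1

(269,270,546): 269+270 ≤ 546 → not valid
(84,92,183): 84+92 ≤ 183 → not valid
(147,243,350): 147+243 > 350 → valid
(19,253,277): 19+253 ≤ 277 → not valid
(124,191,351): 124+191 ≤ 351 → not valid
(311,341,713): 311+341 ≤ 713 → not valid
(229,259,506): 229+259 ≤ 506 → not valid
1 of the 7 triples forms a triangle.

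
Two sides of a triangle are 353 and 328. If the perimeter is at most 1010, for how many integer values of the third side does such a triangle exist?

Triangle inequality: 25 < x < 681. Perimeter ≤ 1010 gives x ≤ 1010 − 353 − 328 = 329.
So 25 < x ≤ 329; integers 26 through 329: 304 values.

304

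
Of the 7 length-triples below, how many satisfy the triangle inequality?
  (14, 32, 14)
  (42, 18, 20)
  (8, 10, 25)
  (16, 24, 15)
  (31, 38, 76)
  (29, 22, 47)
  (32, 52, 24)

(14,14,32): 14+14 ≤ 32 → not valid
(18,20,42): 18+20 ≤ 42 → not valid
(8,10,25): 8+10 ≤ 25 → not valid
(15,16,24): 15+16 > 24 → valid
(31,38,76): 31+38 ≤ 76 → not valid
(22,29,47): 22+29 > 47 → valid
(24,32,52): 24+32 > 52 → valid
3 of the 7 triples form a triangle.

3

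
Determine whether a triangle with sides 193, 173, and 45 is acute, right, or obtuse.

Compare the square of the longest side to the sum of squares of the other two: 45² + 173² = 31954 < 37249 = 193².

obtuse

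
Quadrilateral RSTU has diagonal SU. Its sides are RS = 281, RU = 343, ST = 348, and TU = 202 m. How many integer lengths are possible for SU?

From triangle RSU: 62 < SU < 624.
From triangle TSU: 146 < SU < 550.
Intersection: 146 < SU < 550, so integers 147 through 549: 403 values.

403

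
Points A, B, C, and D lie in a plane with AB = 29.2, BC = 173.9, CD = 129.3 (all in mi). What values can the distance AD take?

The maximum is all hops collinear in one direction: 29.2 + 173.9 + 129.3 = 332.4.
The longest hop is 173.9; the others sum to 158.5. Folding the others back against it leaves at least 173.9 − 158.5 = 15.4.

15.4 ≤ AD ≤ 332.4 mi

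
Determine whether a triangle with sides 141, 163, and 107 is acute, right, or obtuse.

acute

Compare the square of the longest side to the sum of squares of the other two: 107² + 141² = 31330 > 26569 = 163².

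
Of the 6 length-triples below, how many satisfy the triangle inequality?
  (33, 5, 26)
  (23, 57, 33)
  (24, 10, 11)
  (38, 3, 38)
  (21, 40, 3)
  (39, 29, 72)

(5,26,33): 5+26 ≤ 33 → not valid
(23,33,57): 23+33 ≤ 57 → not valid
(10,11,24): 10+11 ≤ 24 → not valid
(3,38,38): 3+38 > 38 → valid
(3,21,40): 3+21 ≤ 40 → not valid
(29,39,72): 29+39 ≤ 72 → not valid
1 of the 6 triples forms a triangle.

1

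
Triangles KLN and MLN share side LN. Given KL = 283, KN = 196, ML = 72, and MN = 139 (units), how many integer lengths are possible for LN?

From triangle KLN: 87 < LN < 479.
From triangle MLN: 67 < LN < 211.
Intersection: 87 < LN < 211, so integers 88 through 210: 123 values.

123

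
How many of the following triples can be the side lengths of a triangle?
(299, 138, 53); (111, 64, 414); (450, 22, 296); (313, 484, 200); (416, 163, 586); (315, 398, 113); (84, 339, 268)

(53,138,299): 53+138 ≤ 299 → not valid
(64,111,414): 64+111 ≤ 414 → not valid
(22,296,450): 22+296 ≤ 450 → not valid
(200,313,484): 200+313 > 484 → valid
(163,416,586): 163+416 ≤ 586 → not valid
(113,315,398): 113+315 > 398 → valid
(84,268,339): 84+268 > 339 → valid
3 of the 7 triples form a triangle.

3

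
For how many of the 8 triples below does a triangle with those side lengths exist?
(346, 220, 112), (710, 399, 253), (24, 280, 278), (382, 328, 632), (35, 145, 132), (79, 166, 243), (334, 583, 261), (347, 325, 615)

6

(112,220,346): 112+220 ≤ 346 → not valid
(253,399,710): 253+399 ≤ 710 → not valid
(24,278,280): 24+278 > 280 → valid
(328,382,632): 328+382 > 632 → valid
(35,132,145): 35+132 > 145 → valid
(79,166,243): 79+166 > 243 → valid
(261,334,583): 261+334 > 583 → valid
(325,347,615): 325+347 > 615 → valid
6 of the 8 triples form a triangle.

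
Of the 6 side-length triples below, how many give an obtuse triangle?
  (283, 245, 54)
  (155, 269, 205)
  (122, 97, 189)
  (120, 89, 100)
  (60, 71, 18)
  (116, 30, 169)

(283,245,54): 54²+245² = 62941 < 80089 = 283² → obtuse
(155,269,205): 155²+205² = 66050 < 72361 = 269² → obtuse
(122,97,189): 97²+122² = 24293 < 35721 = 189² → obtuse
(120,89,100): 89²+100² = 17921 > 14400 = 120² → acute
(60,71,18): 18²+60² = 3924 < 5041 = 71² → obtuse
(116,30,169): 30+116 ≤ 169, not a triangle
4 of the 6 are obtuse.

4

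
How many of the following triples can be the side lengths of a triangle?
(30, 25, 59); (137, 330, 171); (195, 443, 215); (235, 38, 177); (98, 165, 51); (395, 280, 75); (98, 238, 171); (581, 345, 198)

1

(25,30,59): 25+30 ≤ 59 → not valid
(137,171,330): 137+171 ≤ 330 → not valid
(195,215,443): 195+215 ≤ 443 → not valid
(38,177,235): 38+177 ≤ 235 → not valid
(51,98,165): 51+98 ≤ 165 → not valid
(75,280,395): 75+280 ≤ 395 → not valid
(98,171,238): 98+171 > 238 → valid
(198,345,581): 198+345 ≤ 581 → not valid
1 of the 8 triples forms a triangle.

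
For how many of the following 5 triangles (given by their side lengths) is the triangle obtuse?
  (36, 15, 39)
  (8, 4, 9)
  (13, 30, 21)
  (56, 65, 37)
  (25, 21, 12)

(36,15,39): 15²+36² = 1521 = 39² → right
(8,4,9): 4²+8² = 80 < 81 = 9² → obtuse
(13,30,21): 13²+21² = 610 < 900 = 30² → obtuse
(56,65,37): 37²+56² = 4505 > 4225 = 65² → acute
(25,21,12): 12²+21² = 585 < 625 = 25² → obtuse
3 of the 5 are obtuse.

3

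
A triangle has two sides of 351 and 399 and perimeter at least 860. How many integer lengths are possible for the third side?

640

Triangle inequality: 48 < x < 750. Perimeter ≥ 860 gives x ≥ 860 − 351 − 399 = 110.
So 110 ≤ x < 750; integers 110 through 749: 640 values.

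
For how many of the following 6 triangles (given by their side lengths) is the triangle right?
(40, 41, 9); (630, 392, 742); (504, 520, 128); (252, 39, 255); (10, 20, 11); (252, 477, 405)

(40,41,9): 9²+40² = 1681 = 41² → right
(630,392,742): 392²+630² = 550564 = 742² → right
(504,520,128): 128²+504² = 270400 = 520² → right
(252,39,255): 39²+252² = 65025 = 255² → right
(10,20,11): 10²+11² = 221 < 400 = 20² → obtuse
(252,477,405): 252²+405² = 227529 = 477² → right
5 of the 6 are right.

5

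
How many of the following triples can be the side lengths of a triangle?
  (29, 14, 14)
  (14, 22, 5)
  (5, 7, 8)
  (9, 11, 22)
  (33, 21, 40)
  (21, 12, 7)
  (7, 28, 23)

(14,14,29): 14+14 ≤ 29 → not valid
(5,14,22): 5+14 ≤ 22 → not valid
(5,7,8): 5+7 > 8 → valid
(9,11,22): 9+11 ≤ 22 → not valid
(21,33,40): 21+33 > 40 → valid
(7,12,21): 7+12 ≤ 21 → not valid
(7,23,28): 7+23 > 28 → valid
3 of the 7 triples form a triangle.

3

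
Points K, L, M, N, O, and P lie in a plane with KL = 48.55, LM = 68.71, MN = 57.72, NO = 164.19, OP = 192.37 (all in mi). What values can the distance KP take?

The maximum is all hops collinear in one direction: 48.55 + 68.71 + 57.72 + 164.19 + 192.37 = 531.54.
The longest hop is 192.37; the others sum to 339.17. Since 192.37 ≤ 339.17, the path can fold back on itself completely, so the minimum distance is 0.

0 ≤ KP ≤ 531.54 mi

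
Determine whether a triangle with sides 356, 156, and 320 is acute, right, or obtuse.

Compare the square of the longest side to the sum of squares of the other two: 156² + 320² = 126736 = 356².

right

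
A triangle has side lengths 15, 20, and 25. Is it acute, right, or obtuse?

Compare the square of the longest side to the sum of squares of the other two: 15² + 20² = 625 = 25².

right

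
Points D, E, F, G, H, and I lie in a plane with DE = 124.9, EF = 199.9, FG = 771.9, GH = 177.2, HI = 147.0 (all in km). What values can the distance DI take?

122.9 ≤ DI ≤ 1420.9 km

The maximum is all hops collinear in one direction: 124.9 + 199.9 + 771.9 + 177.2 + 147.0 = 1420.9.
The longest hop is 771.9; the others sum to 649.0. Folding the others back against it leaves at least 771.9 − 649.0 = 122.9.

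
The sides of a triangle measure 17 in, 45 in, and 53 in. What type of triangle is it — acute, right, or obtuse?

obtuse

Compare the square of the longest side to the sum of squares of the other two: 17² + 45² = 2314 < 2809 = 53².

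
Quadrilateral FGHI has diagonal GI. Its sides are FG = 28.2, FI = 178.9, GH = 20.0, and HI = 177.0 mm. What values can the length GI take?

From triangle FGI: |28.2 − 178.9| < GI < 28.2 + 178.9, i.e. 150.7 < GI < 207.1.
From triangle HGI: 157.0 < GI < 197.0.
Both must hold, so GI lies in the intersection.

157.0 < GI < 197.0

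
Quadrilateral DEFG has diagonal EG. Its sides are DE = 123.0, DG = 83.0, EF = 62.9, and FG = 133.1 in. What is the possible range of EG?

70.2 < EG < 196.0

From triangle DEG: |123.0 − 83.0| < EG < 123.0 + 83.0, i.e. 40.0 < EG < 206.0.
From triangle FEG: 70.2 < EG < 196.0.
Both must hold, so EG lies in the intersection.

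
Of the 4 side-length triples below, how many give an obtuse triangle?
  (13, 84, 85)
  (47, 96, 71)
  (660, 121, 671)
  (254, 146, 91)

1

(13,84,85): 13²+84² = 7225 = 85² → right
(47,96,71): 47²+71² = 7250 < 9216 = 96² → obtuse
(660,121,671): 121²+660² = 450241 = 671² → right
(254,146,91): 91+146 ≤ 254, not a triangle
1 of the 4 is obtuse.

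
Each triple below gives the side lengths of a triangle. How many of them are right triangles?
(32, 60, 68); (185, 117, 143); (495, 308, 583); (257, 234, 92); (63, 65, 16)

(32,60,68): 32²+60² = 4624 = 68² → right
(185,117,143): 117²+143² = 34138 < 34225 = 185² → obtuse
(495,308,583): 308²+495² = 339889 = 583² → right
(257,234,92): 92²+234² = 63220 < 66049 = 257² → obtuse
(63,65,16): 16²+63² = 4225 = 65² → right
3 of the 5 are right.

3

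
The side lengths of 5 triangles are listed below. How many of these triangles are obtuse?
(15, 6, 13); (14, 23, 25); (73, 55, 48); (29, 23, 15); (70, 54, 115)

3

(15,6,13): 6²+13² = 205 < 225 = 15² → obtuse
(14,23,25): 14²+23² = 725 > 625 = 25² → acute
(73,55,48): 48²+55² = 5329 = 73² → right
(29,23,15): 15²+23² = 754 < 841 = 29² → obtuse
(70,54,115): 54²+70² = 7816 < 13225 = 115² → obtuse
3 of the 5 are obtuse.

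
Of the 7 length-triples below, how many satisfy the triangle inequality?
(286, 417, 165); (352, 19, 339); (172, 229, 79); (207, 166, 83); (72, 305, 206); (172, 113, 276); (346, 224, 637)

5

(165,286,417): 165+286 > 417 → valid
(19,339,352): 19+339 > 352 → valid
(79,172,229): 79+172 > 229 → valid
(83,166,207): 83+166 > 207 → valid
(72,206,305): 72+206 ≤ 305 → not valid
(113,172,276): 113+172 > 276 → valid
(224,346,637): 224+346 ≤ 637 → not valid
5 of the 7 triples form a triangle.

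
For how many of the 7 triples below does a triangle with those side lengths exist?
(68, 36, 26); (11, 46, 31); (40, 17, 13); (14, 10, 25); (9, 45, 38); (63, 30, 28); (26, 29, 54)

(26,36,68): 26+36 ≤ 68 → not valid
(11,31,46): 11+31 ≤ 46 → not valid
(13,17,40): 13+17 ≤ 40 → not valid
(10,14,25): 10+14 ≤ 25 → not valid
(9,38,45): 9+38 > 45 → valid
(28,30,63): 28+30 ≤ 63 → not valid
(26,29,54): 26+29 > 54 → valid
2 of the 7 triples form a triangle.

2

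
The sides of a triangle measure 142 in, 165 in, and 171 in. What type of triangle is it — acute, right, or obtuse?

acute

Compare the square of the longest side to the sum of squares of the other two: 142² + 165² = 47389 > 29241 = 171².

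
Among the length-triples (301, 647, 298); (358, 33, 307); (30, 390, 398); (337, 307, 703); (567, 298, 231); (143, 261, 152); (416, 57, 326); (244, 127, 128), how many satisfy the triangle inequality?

3

(298,301,647): 298+301 ≤ 647 → not valid
(33,307,358): 33+307 ≤ 358 → not valid
(30,390,398): 30+390 > 398 → valid
(307,337,703): 307+337 ≤ 703 → not valid
(231,298,567): 231+298 ≤ 567 → not valid
(143,152,261): 143+152 > 261 → valid
(57,326,416): 57+326 ≤ 416 → not valid
(127,128,244): 127+128 > 244 → valid
3 of the 8 triples form a triangle.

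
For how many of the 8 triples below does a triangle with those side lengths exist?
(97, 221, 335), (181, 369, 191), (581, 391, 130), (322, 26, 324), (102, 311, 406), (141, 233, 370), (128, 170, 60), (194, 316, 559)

5

(97,221,335): 97+221 ≤ 335 → not valid
(181,191,369): 181+191 > 369 → valid
(130,391,581): 130+391 ≤ 581 → not valid
(26,322,324): 26+322 > 324 → valid
(102,311,406): 102+311 > 406 → valid
(141,233,370): 141+233 > 370 → valid
(60,128,170): 60+128 > 170 → valid
(194,316,559): 194+316 ≤ 559 → not valid
5 of the 8 triples form a triangle.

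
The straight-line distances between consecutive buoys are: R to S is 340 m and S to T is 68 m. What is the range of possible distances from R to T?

272 ≤ RT ≤ 408 m

By the triangle inequality, |340 − 68| ≤ RT ≤ 340 + 68.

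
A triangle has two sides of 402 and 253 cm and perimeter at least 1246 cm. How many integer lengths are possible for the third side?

64

Triangle inequality: 149 < x < 655. Perimeter ≥ 1246 gives x ≥ 1246 − 402 − 253 = 591.
So 591 ≤ x < 655; integers 591 through 654: 64 values.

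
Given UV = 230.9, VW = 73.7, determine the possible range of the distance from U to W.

By the triangle inequality, |230.9 − 73.7| ≤ UW ≤ 230.9 + 73.7.

157.2 ≤ UW ≤ 304.6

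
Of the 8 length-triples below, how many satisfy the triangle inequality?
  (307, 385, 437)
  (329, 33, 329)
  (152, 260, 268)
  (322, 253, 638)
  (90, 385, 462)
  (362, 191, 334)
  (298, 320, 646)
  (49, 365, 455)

5

(307,385,437): 307+385 > 437 → valid
(33,329,329): 33+329 > 329 → valid
(152,260,268): 152+260 > 268 → valid
(253,322,638): 253+322 ≤ 638 → not valid
(90,385,462): 90+385 > 462 → valid
(191,334,362): 191+334 > 362 → valid
(298,320,646): 298+320 ≤ 646 → not valid
(49,365,455): 49+365 ≤ 455 → not valid
5 of the 8 triples form a triangle.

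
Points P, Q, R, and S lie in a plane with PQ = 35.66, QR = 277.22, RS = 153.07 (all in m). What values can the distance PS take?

88.49 ≤ PS ≤ 465.95 m

The maximum is all hops collinear in one direction: 35.66 + 277.22 + 153.07 = 465.95.
The longest hop is 277.22; the others sum to 188.73. Folding the others back against it leaves at least 277.22 − 188.73 = 88.49.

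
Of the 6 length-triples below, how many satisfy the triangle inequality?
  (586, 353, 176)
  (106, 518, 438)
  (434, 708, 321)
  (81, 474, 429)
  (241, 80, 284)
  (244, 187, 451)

4

(176,353,586): 176+353 ≤ 586 → not valid
(106,438,518): 106+438 > 518 → valid
(321,434,708): 321+434 > 708 → valid
(81,429,474): 81+429 > 474 → valid
(80,241,284): 80+241 > 284 → valid
(187,244,451): 187+244 ≤ 451 → not valid
4 of the 6 triples form a triangle.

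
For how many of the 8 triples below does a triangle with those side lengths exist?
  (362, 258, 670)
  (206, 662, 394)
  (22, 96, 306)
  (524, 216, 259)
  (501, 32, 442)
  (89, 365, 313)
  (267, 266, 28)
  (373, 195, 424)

3

(258,362,670): 258+362 ≤ 670 → not valid
(206,394,662): 206+394 ≤ 662 → not valid
(22,96,306): 22+96 ≤ 306 → not valid
(216,259,524): 216+259 ≤ 524 → not valid
(32,442,501): 32+442 ≤ 501 → not valid
(89,313,365): 89+313 > 365 → valid
(28,266,267): 28+266 > 267 → valid
(195,373,424): 195+373 > 424 → valid
3 of the 8 triples form a triangle.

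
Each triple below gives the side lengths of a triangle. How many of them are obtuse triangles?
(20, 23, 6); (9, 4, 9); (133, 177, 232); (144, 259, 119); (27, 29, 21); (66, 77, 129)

4

(20,23,6): 6²+20² = 436 < 529 = 23² → obtuse
(9,4,9): 4²+9² = 97 > 81 = 9² → acute
(133,177,232): 133²+177² = 49018 < 53824 = 232² → obtuse
(144,259,119): 119²+144² = 34897 < 67081 = 259² → obtuse
(27,29,21): 21²+27² = 1170 > 841 = 29² → acute
(66,77,129): 66²+77² = 10285 < 16641 = 129² → obtuse
4 of the 6 are obtuse.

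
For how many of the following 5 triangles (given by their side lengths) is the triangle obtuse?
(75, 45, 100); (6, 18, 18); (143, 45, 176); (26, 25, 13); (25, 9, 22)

(75,45,100): 45²+75² = 7650 < 10000 = 100² → obtuse
(6,18,18): 6²+18² = 360 > 324 = 18² → acute
(143,45,176): 45²+143² = 22474 < 30976 = 176² → obtuse
(26,25,13): 13²+25² = 794 > 676 = 26² → acute
(25,9,22): 9²+22² = 565 < 625 = 25² → obtuse
3 of the 5 are obtuse.

3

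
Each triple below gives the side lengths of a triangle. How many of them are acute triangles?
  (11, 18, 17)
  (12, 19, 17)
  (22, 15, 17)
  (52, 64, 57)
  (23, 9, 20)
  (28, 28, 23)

(11,18,17): 11²+17² = 410 > 324 = 18² → acute
(12,19,17): 12²+17² = 433 > 361 = 19² → acute
(22,15,17): 15²+17² = 514 > 484 = 22² → acute
(52,64,57): 52²+57² = 5953 > 4096 = 64² → acute
(23,9,20): 9²+20² = 481 < 529 = 23² → obtuse
(28,28,23): 23²+28² = 1313 > 784 = 28² → acute
5 of the 6 are acute.

5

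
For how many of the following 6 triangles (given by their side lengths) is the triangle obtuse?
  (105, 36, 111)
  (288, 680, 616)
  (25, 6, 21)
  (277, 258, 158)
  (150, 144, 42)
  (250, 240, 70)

(105,36,111): 36²+105² = 12321 = 111² → right
(288,680,616): 288²+616² = 462400 = 680² → right
(25,6,21): 6²+21² = 477 < 625 = 25² → obtuse
(277,258,158): 158²+258² = 91528 > 76729 = 277² → acute
(150,144,42): 42²+144² = 22500 = 150² → right
(250,240,70): 70²+240² = 62500 = 250² → right
1 of the 6 is obtuse.

1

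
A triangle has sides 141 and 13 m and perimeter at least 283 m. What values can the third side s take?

Triangle inequality alone gives 128 < s < 154.
The perimeter condition gives s ≥ 283 − 141 − 13 = 129.
Intersecting the two: 129 ≤ s < 154.

129 ≤ s < 154 m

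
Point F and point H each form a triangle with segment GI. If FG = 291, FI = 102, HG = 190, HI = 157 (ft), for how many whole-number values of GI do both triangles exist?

From triangle FGI: 189 < GI < 393.
From triangle HGI: 33 < GI < 347.
Intersection: 189 < GI < 347, so integers 190 through 346: 157 values.

157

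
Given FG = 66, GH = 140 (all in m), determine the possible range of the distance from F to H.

By the triangle inequality, |66 − 140| ≤ FH ≤ 66 + 140.

74 ≤ FH ≤ 206 m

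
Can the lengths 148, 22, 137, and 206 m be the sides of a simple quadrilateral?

Yes

A quadrilateral exists iff every side is shorter than the sum of the others — equivalently, the longest side is less than the sum of the rest.
Longest side 206 < 307 (sum of the remaining 3), so yes.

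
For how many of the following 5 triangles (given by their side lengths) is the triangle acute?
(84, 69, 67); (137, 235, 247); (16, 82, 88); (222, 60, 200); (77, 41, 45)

2

(84,69,67): 67²+69² = 9250 > 7056 = 84² → acute
(137,235,247): 137²+235² = 73994 > 61009 = 247² → acute
(16,82,88): 16²+82² = 6980 < 7744 = 88² → obtuse
(222,60,200): 60²+200² = 43600 < 49284 = 222² → obtuse
(77,41,45): 41²+45² = 3706 < 5929 = 77² → obtuse
2 of the 5 are acute.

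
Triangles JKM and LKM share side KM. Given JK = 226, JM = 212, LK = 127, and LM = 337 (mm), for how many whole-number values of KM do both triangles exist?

From triangle JKM: 14 < KM < 438.
From triangle LKM: 210 < KM < 464.
Intersection: 210 < KM < 438, so integers 211 through 437: 227 values.

227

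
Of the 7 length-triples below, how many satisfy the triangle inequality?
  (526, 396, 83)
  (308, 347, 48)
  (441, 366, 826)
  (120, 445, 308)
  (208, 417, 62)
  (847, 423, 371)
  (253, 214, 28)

(83,396,526): 83+396 ≤ 526 → not valid
(48,308,347): 48+308 > 347 → valid
(366,441,826): 366+441 ≤ 826 → not valid
(120,308,445): 120+308 ≤ 445 → not valid
(62,208,417): 62+208 ≤ 417 → not valid
(371,423,847): 371+423 ≤ 847 → not valid
(28,214,253): 28+214 ≤ 253 → not valid
1 of the 7 triples forms a triangle.

1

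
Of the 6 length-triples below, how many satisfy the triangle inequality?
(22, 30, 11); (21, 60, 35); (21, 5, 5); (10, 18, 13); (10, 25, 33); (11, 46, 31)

3

(11,22,30): 11+22 > 30 → valid
(21,35,60): 21+35 ≤ 60 → not valid
(5,5,21): 5+5 ≤ 21 → not valid
(10,13,18): 10+13 > 18 → valid
(10,25,33): 10+25 > 33 → valid
(11,31,46): 11+31 ≤ 46 → not valid
3 of the 6 triples form a triangle.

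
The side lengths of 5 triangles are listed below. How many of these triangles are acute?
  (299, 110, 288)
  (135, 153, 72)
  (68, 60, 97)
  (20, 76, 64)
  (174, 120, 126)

1

(299,110,288): 110²+288² = 95044 > 89401 = 299² → acute
(135,153,72): 72²+135² = 23409 = 153² → right
(68,60,97): 60²+68² = 8224 < 9409 = 97² → obtuse
(20,76,64): 20²+64² = 4496 < 5776 = 76² → obtuse
(174,120,126): 120²+126² = 30276 = 174² → right
1 of the 5 is acute.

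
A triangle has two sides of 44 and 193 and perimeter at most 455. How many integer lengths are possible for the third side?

Triangle inequality: 149 < x < 237. Perimeter ≤ 455 gives x ≤ 455 − 44 − 193 = 218.
So 149 < x ≤ 218; integers 150 through 218: 69 values.

69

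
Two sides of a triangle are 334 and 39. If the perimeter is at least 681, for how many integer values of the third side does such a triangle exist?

Triangle inequality: 295 < x < 373. Perimeter ≥ 681 gives x ≥ 681 − 334 − 39 = 308.
So 308 ≤ x < 373; integers 308 through 372: 65 values.

65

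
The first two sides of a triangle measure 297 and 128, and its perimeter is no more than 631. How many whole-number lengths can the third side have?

Triangle inequality: 169 < x < 425. Perimeter ≤ 631 gives x ≤ 631 − 297 − 128 = 206.
So 169 < x ≤ 206; integers 170 through 206: 37 values.

37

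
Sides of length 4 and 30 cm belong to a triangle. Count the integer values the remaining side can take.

The third side lies in the open interval (26, 34).
Integers from 27 to 33 inclusive: 33 − 27 + 1 = 7.

7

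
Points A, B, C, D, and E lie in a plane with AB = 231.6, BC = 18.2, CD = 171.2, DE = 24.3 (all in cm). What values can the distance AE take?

17.9 ≤ AE ≤ 445.3 cm

The maximum is all hops collinear in one direction: 231.6 + 18.2 + 171.2 + 24.3 = 445.3.
The longest hop is 231.6; the others sum to 213.7. Folding the others back against it leaves at least 231.6 − 213.7 = 17.9.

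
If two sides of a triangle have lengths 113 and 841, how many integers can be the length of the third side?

The third side lies in the open interval (728, 954).
Integers from 729 to 953 inclusive: 953 − 729 + 1 = 225.

225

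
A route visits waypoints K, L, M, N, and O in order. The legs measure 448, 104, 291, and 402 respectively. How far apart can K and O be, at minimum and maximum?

The maximum is all hops collinear in one direction: 448 + 104 + 291 + 402 = 1245.
The longest hop is 448; the others sum to 797. Since 448 ≤ 797, the path can fold back on itself completely, so the minimum distance is 0.

0 ≤ KO ≤ 1245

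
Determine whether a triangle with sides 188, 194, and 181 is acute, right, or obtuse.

acute

Compare the square of the longest side to the sum of squares of the other two: 181² + 188² = 68105 > 37636 = 194².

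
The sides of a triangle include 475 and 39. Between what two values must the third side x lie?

436 < x < 514

By the triangle inequality, x must be less than 475 + 39 = 514 and greater than |475 − 39| = 436.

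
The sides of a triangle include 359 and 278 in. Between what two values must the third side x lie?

81 < x < 637

By the triangle inequality, x must be less than 359 + 278 = 637 and greater than |359 − 278| = 81.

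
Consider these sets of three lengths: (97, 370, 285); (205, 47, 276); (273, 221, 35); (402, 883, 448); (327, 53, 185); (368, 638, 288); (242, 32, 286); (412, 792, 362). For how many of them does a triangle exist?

2

(97,285,370): 97+285 > 370 → valid
(47,205,276): 47+205 ≤ 276 → not valid
(35,221,273): 35+221 ≤ 273 → not valid
(402,448,883): 402+448 ≤ 883 → not valid
(53,185,327): 53+185 ≤ 327 → not valid
(288,368,638): 288+368 > 638 → valid
(32,242,286): 32+242 ≤ 286 → not valid
(362,412,792): 362+412 ≤ 792 → not valid
2 of the 8 triples form a triangle.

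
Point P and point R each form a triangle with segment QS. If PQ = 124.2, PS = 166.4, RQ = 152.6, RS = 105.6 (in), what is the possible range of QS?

47.0 < QS < 258.2

From triangle PQS: |124.2 − 166.4| < QS < 124.2 + 166.4, i.e. 42.2 < QS < 290.6.
From triangle RQS: 47.0 < QS < 258.2.
Both must hold, so QS lies in the intersection.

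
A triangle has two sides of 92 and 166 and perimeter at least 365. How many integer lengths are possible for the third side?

151

Triangle inequality: 74 < x < 258. Perimeter ≥ 365 gives x ≥ 365 − 92 − 166 = 107.
So 107 ≤ x < 258; integers 107 through 257: 151 values.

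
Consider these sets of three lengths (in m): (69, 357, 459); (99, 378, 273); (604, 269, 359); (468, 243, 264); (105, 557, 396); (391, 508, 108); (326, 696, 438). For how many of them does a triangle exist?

3

(69,357,459): 69+357 ≤ 459 → not valid
(99,273,378): 99+273 ≤ 378 → not valid
(269,359,604): 269+359 > 604 → valid
(243,264,468): 243+264 > 468 → valid
(105,396,557): 105+396 ≤ 557 → not valid
(108,391,508): 108+391 ≤ 508 → not valid
(326,438,696): 326+438 > 696 → valid
3 of the 7 triples form a triangle.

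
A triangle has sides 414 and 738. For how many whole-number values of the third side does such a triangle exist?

827

The third side lies in the open interval (324, 1152).
Integers from 325 to 1151 inclusive: 1151 − 325 + 1 = 827.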